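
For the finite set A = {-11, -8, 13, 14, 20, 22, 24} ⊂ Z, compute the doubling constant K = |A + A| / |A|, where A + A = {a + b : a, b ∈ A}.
K = |A + A| / |A| = 27/7

Enumerate A + A = {a + b : a, b ∈ A}. With |A| = 7, there are |A|^2 = 49 ordered sum pairs; collecting distinct values, A + A = {-22, -19, -16, 2, 3, 5, 6, 9, 11, 12, 13, 14, 16, 26, 27, 28, 33, 34, 35, 36, 37, 38, 40, 42, 44, 46, 48}, so |A + A| = 27. Thus K = 27/7. For comparison, the minimum possible |A + A| over all 7-element sets is 2·7 − 1 = 13 (so min K = 13/7), attained only by arithmetic progressions.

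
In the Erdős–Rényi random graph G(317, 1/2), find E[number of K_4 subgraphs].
E[# K_4] = C(317, 4) · (1/2)^C(4, 2) = 412833855 / 2^6 = 6450528.984375

For each 4-subset S of vertices (there are C(317, 4) = 412833855 such S), let X_S = 1 if S induces a K_4 (all C(4, 2) = 6 edges present). Then P(X_S = 1) = (1/2)^6 = 1/64. By linearity of expectation, E[# K_4] = C(317, 4) · (1/2)^6 = 412833855 / 64 = 6450528.984375.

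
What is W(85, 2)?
W(85, 2) = 85 + 1 = 86

A 2-term AP is any pair of integers, so a monochromatic 2-AP exists iff some colour is used at least twice. With 85 colours, the colouring i ↦ i on {1, ..., 85} uses each colour once, avoiding any monochromatic pair, so W(85, 2) > 85. For {1, ..., 86}, pigeonhole forces two integers of the same colour, which form a monochromatic 2-AP. Hence W(85, 2) = 86.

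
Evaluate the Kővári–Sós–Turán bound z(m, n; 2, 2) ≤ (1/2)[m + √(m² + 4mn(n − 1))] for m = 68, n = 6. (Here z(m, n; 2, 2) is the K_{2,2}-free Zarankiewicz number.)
z(68, 6; 2, 2) ≤ (1/2)[68 + √(68² + 4·68·6·5)] = (1/2)[68 + √12784] = 90.5332

Kővári–Sós–Turán: let r_1, ..., r_68 be the row sums and z = Σ r_i the total number of 1s. Each pair of columns can share at most one row with both entries 1 (else a 2×2 all-ones block appears), so Σ_i C(r_i, 2) ≤ C(6, 2) = 15. By convexity Σ_i C(r_i, 2) ≥ 68·C(z/68, 2) = z(z − 68)/(2·68), giving z² − 68z − 68·6·5 ≤ 0 and hence z ≤ (1/2)[68 + √(4624 + 4·2040)] = (1/2)[68 + √12784] ≈ (1/2)(68 + 113.0664) = 90.5332.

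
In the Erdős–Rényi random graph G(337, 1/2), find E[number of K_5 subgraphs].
E[# K_5] = C(337, 5) · (1/2)^C(5, 2) = 35157941532 / 2^10 = 8789485383/256 ≈ 34333927.277344

For each 5-subset S of vertices (there are C(337, 5) = 35157941532 such S), let X_S = 1 if S induces a K_5 (all C(5, 2) = 10 edges present). Then P(X_S = 1) = (1/2)^10 = 1/1024. By linearity of expectation, E[# K_5] = C(337, 5) · (1/2)^10 = 35157941532 / 1024 = 8789485383/256 ≈ 34333927.277344.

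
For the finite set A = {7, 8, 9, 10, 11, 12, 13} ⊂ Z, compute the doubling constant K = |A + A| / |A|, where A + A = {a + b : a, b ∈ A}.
K = |A + A| / |A| = 13/7

Enumerate A + A = {a + b : a, b ∈ A}. With |A| = 7, there are |A|^2 = 49 ordered sum pairs; collecting distinct values, A + A = {14, 15, 16, 17, 18, 19, 20, 21, 22, 23, 24, 25, 26}, so |A + A| = 13. Thus K = 13/7. Here |A + A| = 2|A| − 1 = 13, the minimum possible — so K = 13/7 is minimal, which holds iff A is an arithmetic progression.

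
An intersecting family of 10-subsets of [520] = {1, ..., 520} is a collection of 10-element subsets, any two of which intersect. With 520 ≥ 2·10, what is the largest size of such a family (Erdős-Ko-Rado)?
max |F| = C(519, 9) = 7021871921487073728

Erdős-Ko-Rado (1961): when n ≥ 2k, max |F| = C(n−1, k−1). The bound is attained by the star {A : i ∈ A} for any fixed i ∈ [n]. Here C(520−1, 10−1) = C(519, 9) = 7021871921487073728.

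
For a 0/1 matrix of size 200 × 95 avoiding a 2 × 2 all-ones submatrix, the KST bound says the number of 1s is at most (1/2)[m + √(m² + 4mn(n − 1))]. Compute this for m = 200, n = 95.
z(200, 95; 2, 2) ≤ (1/2)[200 + √(200² + 4·200·95·94)] = (1/2)[200 + √7184000] = 1440.1492

Kővári–Sós–Turán: let r_1, ..., r_200 be the row sums and z = Σ r_i the total number of 1s. Each pair of columns can share at most one row with both entries 1 (else a 2×2 all-ones block appears), so Σ_i C(r_i, 2) ≤ C(95, 2) = 4465. By convexity Σ_i C(r_i, 2) ≥ 200·C(z/200, 2) = z(z − 200)/(2·200), giving z² − 200z − 200·95·94 ≤ 0 and hence z ≤ (1/2)[200 + √(40000 + 4·1786000)] = (1/2)[200 + √7184000] ≈ (1/2)(200 + 2680.2985) = 1440.1492.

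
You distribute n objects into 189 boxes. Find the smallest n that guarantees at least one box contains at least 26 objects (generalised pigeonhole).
n = (26 − 1)·189 + 1 = 4726

By the generalised pigeonhole principle, to guarantee some box contains ≥ r objects we need more than (r − 1) · k objects total. Threshold: n = (r − 1) · k + 1. With r = 26 and k = 189: n = 25 · 189 + 1 = 4725 + 1 = 4726. For n = 4725 = 25 · 189, we can put exactly 25 objects in every box, avoiding 26 in any single one — so 4726 is tight.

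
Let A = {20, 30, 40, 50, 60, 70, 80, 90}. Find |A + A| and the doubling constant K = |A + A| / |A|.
K = |A + A| / |A| = 15/8

Enumerate A + A = {a + b : a, b ∈ A}. With |A| = 8, there are |A|^2 = 64 ordered sum pairs; collecting distinct values, A + A = {40, 50, 60, 70, 80, 90, 100, 110, 120, 130, 140, 150, 160, 170, 180}, so |A + A| = 15. Thus K = 15/8. Here |A + A| = 2|A| − 1 = 15, the minimum possible — so K = 15/8 is minimal, which holds iff A is an arithmetic progression.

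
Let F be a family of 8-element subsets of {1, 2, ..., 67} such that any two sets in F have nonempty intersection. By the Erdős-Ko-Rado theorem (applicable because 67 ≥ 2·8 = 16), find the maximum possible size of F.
max |F| = C(66, 7) = 778789440

The Erdős-Ko-Rado theorem states: for n ≥ 2k, an intersecting family of k-subsets of an n-element set has size at most C(n − 1, k − 1), with equality for 'star' families {A ⊆ [n] : |A| = k, i ∈ A} (fix an element i). For n = 67, k = 8: C(66, 7) = 778789440.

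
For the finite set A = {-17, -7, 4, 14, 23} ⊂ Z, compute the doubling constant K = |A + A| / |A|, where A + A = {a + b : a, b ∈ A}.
K = |A + A| / |A| = 14/5

Enumerate A + A = {a + b : a, b ∈ A}. With |A| = 5, there are |A|^2 = 25 ordered sum pairs; collecting distinct values, A + A = {-34, -24, -14, -13, -3, 6, 7, 8, 16, 18, 27, 28, 37, 46}, so |A + A| = 14. Thus K = 14/5. For comparison, the minimum possible |A + A| over all 5-element sets is 2·5 − 1 = 9 (so min K = 9/5), attained only by arithmetic progressions.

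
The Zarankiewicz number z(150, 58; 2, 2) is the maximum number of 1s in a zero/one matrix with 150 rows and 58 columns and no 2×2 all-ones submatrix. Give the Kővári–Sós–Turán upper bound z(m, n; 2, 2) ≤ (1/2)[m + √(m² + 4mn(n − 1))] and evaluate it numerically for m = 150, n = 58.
z(150, 58; 2, 2) ≤ (1/2)[150 + √(150² + 4·150·58·57)] = (1/2)[150 + √2006100] = 783.1843

Kővári–Sós–Turán: let r_1, ..., r_150 be the row sums and z = Σ r_i the total number of 1s. Each pair of columns can share at most one row with both entries 1 (else a 2×2 all-ones block appears), so Σ_i C(r_i, 2) ≤ C(58, 2) = 1653. By convexity Σ_i C(r_i, 2) ≥ 150·C(z/150, 2) = z(z − 150)/(2·150), giving z² − 150z − 150·58·57 ≤ 0 and hence z ≤ (1/2)[150 + √(22500 + 4·495900)] = (1/2)[150 + √2006100] ≈ (1/2)(150 + 1416.3686) = 783.1843.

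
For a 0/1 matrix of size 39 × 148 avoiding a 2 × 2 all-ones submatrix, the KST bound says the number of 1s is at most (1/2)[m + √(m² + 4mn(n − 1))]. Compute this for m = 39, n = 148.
z(39, 148; 2, 2) ≤ (1/2)[39 + √(39² + 4·39·148·147)] = (1/2)[39 + √3395457] = 940.8383

Kővári–Sós–Turán: let r_1, ..., r_39 be the row sums and z = Σ r_i the total number of 1s. Each pair of columns can share at most one row with both entries 1 (else a 2×2 all-ones block appears), so Σ_i C(r_i, 2) ≤ C(148, 2) = 10878. By convexity Σ_i C(r_i, 2) ≥ 39·C(z/39, 2) = z(z − 39)/(2·39), giving z² − 39z − 39·148·147 ≤ 0 and hence z ≤ (1/2)[39 + √(1521 + 4·848484)] = (1/2)[39 + √3395457] ≈ (1/2)(39 + 1842.6766) = 940.8383.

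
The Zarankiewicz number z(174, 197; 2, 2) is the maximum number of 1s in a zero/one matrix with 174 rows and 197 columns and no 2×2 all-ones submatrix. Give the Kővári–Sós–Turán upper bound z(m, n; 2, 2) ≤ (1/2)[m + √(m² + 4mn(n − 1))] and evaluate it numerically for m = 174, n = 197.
z(174, 197; 2, 2) ≤ (1/2)[174 + √(174² + 4·174·197·196)] = (1/2)[174 + √26904228] = 2680.4643

Kővári–Sós–Turán: let r_1, ..., r_174 be the row sums and z = Σ r_i the total number of 1s. Each pair of columns can share at most one row with both entries 1 (else a 2×2 all-ones block appears), so Σ_i C(r_i, 2) ≤ C(197, 2) = 19306. By convexity Σ_i C(r_i, 2) ≥ 174·C(z/174, 2) = z(z − 174)/(2·174), giving z² − 174z − 174·197·196 ≤ 0 and hence z ≤ (1/2)[174 + √(30276 + 4·6718488)] = (1/2)[174 + √26904228] ≈ (1/2)(174 + 5186.9286) = 2680.4643.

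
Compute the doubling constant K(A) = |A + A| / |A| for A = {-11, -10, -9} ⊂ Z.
K = |A + A| / |A| = 5/3

Enumerate A + A = {a + b : a, b ∈ A}. With |A| = 3, there are |A|^2 = 9 ordered sum pairs; collecting distinct values, A + A = {-22, -21, -20, -19, -18}, so |A + A| = 5. Thus K = 5/3. Here |A + A| = 2|A| − 1 = 5, the minimum possible — so K = 5/3 is minimal, which holds iff A is an arithmetic progression.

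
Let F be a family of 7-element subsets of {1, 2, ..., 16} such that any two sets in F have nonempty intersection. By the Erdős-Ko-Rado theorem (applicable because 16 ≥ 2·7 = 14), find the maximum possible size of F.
max |F| = C(15, 6) = 5005

The Erdős-Ko-Rado theorem states: for n ≥ 2k, an intersecting family of k-subsets of an n-element set has size at most C(n − 1, k − 1), with equality for 'star' families {A ⊆ [n] : |A| = k, i ∈ A} (fix an element i). For n = 16, k = 7: C(15, 6) = 5005.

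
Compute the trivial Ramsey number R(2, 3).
R(2, 3) = 3

R(2, k) = k for all k ≥ 2: in a 2-colouring of K_k, either some edge is red (a red K_2) or all edges are blue (a blue K_k). And K_{2} coloured all-blue has no blue K_3, so R(2, 3) > 2. Hence R(2, 3) = 3.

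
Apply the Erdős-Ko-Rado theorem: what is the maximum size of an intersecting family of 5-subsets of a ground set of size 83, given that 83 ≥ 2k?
max |F| = C(82, 4) = 1749060

The Erdős-Ko-Rado theorem states: for n ≥ 2k, an intersecting family of k-subsets of an n-element set has size at most C(n − 1, k − 1), with equality for 'star' families {A ⊆ [n] : |A| = k, i ∈ A} (fix an element i). For n = 83, k = 5: C(82, 4) = 1749060.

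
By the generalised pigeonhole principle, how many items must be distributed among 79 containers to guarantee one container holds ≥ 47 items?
n = (47 − 1)·79 + 1 = 3635

By the generalised pigeonhole principle, to guarantee some box contains ≥ r objects we need more than (r − 1) · k objects total. Threshold: n = (r − 1) · k + 1. With r = 47 and k = 79: n = 46 · 79 + 1 = 3634 + 1 = 3635. For n = 3634 = 46 · 79, we can put exactly 46 objects in every box, avoiding 47 in any single one — so 3635 is tight.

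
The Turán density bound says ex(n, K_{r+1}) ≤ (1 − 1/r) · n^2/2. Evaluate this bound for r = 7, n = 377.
Turán density bound = (6/7) · 377^2/2 = 426387/7 ≈ 60912.4286

Turán's theorem: ex(n, K_{r+1}) is achieved by the complete r-partite Turán graph T(n, r) with parts as balanced as possible, and is at most (1 − 1/r) · n^2/2. For r = 7, n = 377: the density bound is (6/7) · 142129/2 = 426387/7 ≈ 60912.4286. The integer-valued extremum is e(T(377, 7)) = 60912, which is strictly less than the density bound 426387/7 since 7 ∤ 377 (the parts of T(377, 7) cannot all be equal).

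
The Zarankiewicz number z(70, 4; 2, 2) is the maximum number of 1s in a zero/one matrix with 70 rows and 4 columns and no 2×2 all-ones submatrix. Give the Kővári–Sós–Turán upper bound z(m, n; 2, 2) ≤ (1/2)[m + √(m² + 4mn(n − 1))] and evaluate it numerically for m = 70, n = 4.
z(70, 4; 2, 2) ≤ (1/2)[70 + √(70² + 4·70·4·3)] = (1/2)[70 + √8260] = 80.4423

Kővári–Sós–Turán: let r_1, ..., r_70 be the row sums and z = Σ r_i the total number of 1s. Each pair of columns can share at most one row with both entries 1 (else a 2×2 all-ones block appears), so Σ_i C(r_i, 2) ≤ C(4, 2) = 6. By convexity Σ_i C(r_i, 2) ≥ 70·C(z/70, 2) = z(z − 70)/(2·70), giving z² − 70z − 70·4·3 ≤ 0 and hence z ≤ (1/2)[70 + √(4900 + 4·840)] = (1/2)[70 + √8260] ≈ (1/2)(70 + 90.8845) = 80.4423.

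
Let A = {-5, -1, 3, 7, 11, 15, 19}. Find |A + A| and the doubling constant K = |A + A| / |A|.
K = |A + A| / |A| = 13/7

Enumerate A + A = {a + b : a, b ∈ A}. With |A| = 7, there are |A|^2 = 49 ordered sum pairs; collecting distinct values, A + A = {-10, -6, -2, 2, 6, 10, 14, 18, 22, 26, 30, 34, 38}, so |A + A| = 13. Thus K = 13/7. Here |A + A| = 2|A| − 1 = 13, the minimum possible — so K = 13/7 is minimal, which holds iff A is an arithmetic progression.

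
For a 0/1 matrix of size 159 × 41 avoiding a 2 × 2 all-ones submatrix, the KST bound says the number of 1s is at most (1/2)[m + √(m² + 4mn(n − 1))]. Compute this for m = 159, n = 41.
z(159, 41; 2, 2) ≤ (1/2)[159 + √(159² + 4·159·41·40)] = (1/2)[159 + √1068321] = 596.2981

Kővári–Sós–Turán: let r_1, ..., r_159 be the row sums and z = Σ r_i the total number of 1s. Each pair of columns can share at most one row with both entries 1 (else a 2×2 all-ones block appears), so Σ_i C(r_i, 2) ≤ C(41, 2) = 820. By convexity Σ_i C(r_i, 2) ≥ 159·C(z/159, 2) = z(z − 159)/(2·159), giving z² − 159z − 159·41·40 ≤ 0 and hence z ≤ (1/2)[159 + √(25281 + 4·260760)] = (1/2)[159 + √1068321] ≈ (1/2)(159 + 1033.5961) = 596.2981.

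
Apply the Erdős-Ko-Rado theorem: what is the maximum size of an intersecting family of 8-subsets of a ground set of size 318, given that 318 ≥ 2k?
max |F| = C(317, 7) = 59705636264508

Erdős-Ko-Rado (1961): when n ≥ 2k, max |F| = C(n−1, k−1). The bound is attained by the star {A : i ∈ A} for any fixed i ∈ [n]. Here C(318−1, 8−1) = C(317, 7) = 59705636264508.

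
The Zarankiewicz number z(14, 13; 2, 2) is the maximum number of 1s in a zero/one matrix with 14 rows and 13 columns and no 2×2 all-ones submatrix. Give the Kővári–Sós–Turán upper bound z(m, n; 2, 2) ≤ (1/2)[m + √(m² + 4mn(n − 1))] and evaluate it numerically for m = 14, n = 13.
z(14, 13; 2, 2) ≤ (1/2)[14 + √(14² + 4·14·13·12)] = (1/2)[14 + √8932] = 54.2546

Kővári–Sós–Turán: let r_1, ..., r_14 be the row sums and z = Σ r_i the total number of 1s. Each pair of columns can share at most one row with both entries 1 (else a 2×2 all-ones block appears), so Σ_i C(r_i, 2) ≤ C(13, 2) = 78. By convexity Σ_i C(r_i, 2) ≥ 14·C(z/14, 2) = z(z − 14)/(2·14), giving z² − 14z − 14·13·12 ≤ 0 and hence z ≤ (1/2)[14 + √(196 + 4·2184)] = (1/2)[14 + √8932] ≈ (1/2)(14 + 94.5093) = 54.2546.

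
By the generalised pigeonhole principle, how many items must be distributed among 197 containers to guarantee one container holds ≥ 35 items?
n = (35 − 1)·197 + 1 = 6699

By the generalised pigeonhole principle, to guarantee some box contains ≥ r objects we need more than (r − 1) · k objects total. Threshold: n = (r − 1) · k + 1. With r = 35 and k = 197: n = 34 · 197 + 1 = 6698 + 1 = 6699. For n = 6698 = 34 · 197, we can put exactly 34 objects in every box, avoiding 35 in any single one — so 6699 is tight.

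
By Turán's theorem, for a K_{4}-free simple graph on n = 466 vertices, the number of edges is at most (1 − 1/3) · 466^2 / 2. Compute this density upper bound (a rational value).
Turán density bound = (2/3) · 466^2/2 = 217156/3 ≈ 72385.3333

Turán's theorem: ex(n, K_{r+1}) is achieved by the complete r-partite Turán graph T(n, r) with parts as balanced as possible, and is at most (1 − 1/r) · n^2/2. For r = 3, n = 466: the density bound is (2/3) · 217156/2 = 217156/3 ≈ 72385.3333. The integer-valued extremum is e(T(466, 3)) = 72385, which is strictly less than the density bound 217156/3 since 3 ∤ 466 (the parts of T(466, 3) cannot all be equal).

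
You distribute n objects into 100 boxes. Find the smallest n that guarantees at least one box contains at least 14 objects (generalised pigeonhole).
n = (14 − 1)·100 + 1 = 1301

By the generalised pigeonhole principle, to guarantee some box contains ≥ r objects we need more than (r − 1) · k objects total. Threshold: n = (r − 1) · k + 1. With r = 14 and k = 100: n = 13 · 100 + 1 = 1300 + 1 = 1301. For n = 1300 = 13 · 100, we can put exactly 13 objects in every box, avoiding 14 in any single one — so 1301 is tight.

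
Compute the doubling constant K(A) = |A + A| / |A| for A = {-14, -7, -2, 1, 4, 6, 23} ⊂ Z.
K = |A + A| / |A| = 26/7

Enumerate A + A = {a + b : a, b ∈ A}. With |A| = 7, there are |A|^2 = 49 ordered sum pairs; collecting distinct values, A + A = {-28, -21, -16, -14, -13, -10, -9, -8, -6, -4, -3, -1, 2, 4, 5, 7, 8, 9, 10, 12, 16, 21, 24, 27, 29, 46}, so |A + A| = 26. Thus K = 26/7. For comparison, the minimum possible |A + A| over all 7-element sets is 2·7 − 1 = 13 (so min K = 13/7), attained only by arithmetic progressions.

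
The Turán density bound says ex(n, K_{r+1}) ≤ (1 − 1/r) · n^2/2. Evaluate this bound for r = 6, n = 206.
Turán density bound = (5/6) · 206^2/2 = 53045/3 ≈ 17681.6667

Turán's theorem: ex(n, K_{r+1}) is achieved by the complete r-partite Turán graph T(n, r) with parts as balanced as possible, and is at most (1 − 1/r) · n^2/2. For r = 6, n = 206: the density bound is (5/6) · 42436/2 = 53045/3 ≈ 17681.6667. The integer-valued extremum is e(T(206, 6)) = 17681, which is strictly less than the density bound 53045/3 since 6 ∤ 206 (the parts of T(206, 6) cannot all be equal).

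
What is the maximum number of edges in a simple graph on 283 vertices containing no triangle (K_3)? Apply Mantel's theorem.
ex(283, K_3) = ⌊283^2/4⌋ = 20022

Mantel (1907): a triangle-free graph on n vertices has at most ⌊n^2/4⌋ edges, with equality for the complete bipartite graph K_{⌊n/2⌋, ⌈n/2⌉}. For n = 283: ⌊283^2/4⌋ = ⌊80089/4⌋ = 20022. The extremal graph is K_{141, 142}, which has 141·142 = 20022 edges.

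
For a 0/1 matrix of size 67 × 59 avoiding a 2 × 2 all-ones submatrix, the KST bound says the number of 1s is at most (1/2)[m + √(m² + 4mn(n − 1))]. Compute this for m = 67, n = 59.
z(67, 59; 2, 2) ≤ (1/2)[67 + √(67² + 4·67·59·58)] = (1/2)[67 + √921585] = 513.4961

Kővári–Sós–Turán: let r_1, ..., r_67 be the row sums and z = Σ r_i the total number of 1s. Each pair of columns can share at most one row with both entries 1 (else a 2×2 all-ones block appears), so Σ_i C(r_i, 2) ≤ C(59, 2) = 1711. By convexity Σ_i C(r_i, 2) ≥ 67·C(z/67, 2) = z(z − 67)/(2·67), giving z² − 67z − 67·59·58 ≤ 0 and hence z ≤ (1/2)[67 + √(4489 + 4·229274)] = (1/2)[67 + √921585] ≈ (1/2)(67 + 959.9922) = 513.4961.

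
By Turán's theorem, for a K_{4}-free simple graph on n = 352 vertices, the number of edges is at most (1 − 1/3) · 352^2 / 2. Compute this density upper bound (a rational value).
Turán density bound = (2/3) · 352^2/2 = 123904/3 ≈ 41301.3333

Turán's theorem: ex(n, K_{r+1}) is achieved by the complete r-partite Turán graph T(n, r) with parts as balanced as possible, and is at most (1 − 1/r) · n^2/2. For r = 3, n = 352: the density bound is (2/3) · 123904/2 = 123904/3 ≈ 41301.3333. The integer-valued extremum is e(T(352, 3)) = 41301, which is strictly less than the density bound 123904/3 since 3 ∤ 352 (the parts of T(352, 3) cannot all be equal).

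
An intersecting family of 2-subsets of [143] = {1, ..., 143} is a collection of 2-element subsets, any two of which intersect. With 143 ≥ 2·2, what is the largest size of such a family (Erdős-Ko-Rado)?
max |F| = C(142, 1) = 142

The Erdős-Ko-Rado theorem states: for n ≥ 2k, an intersecting family of k-subsets of an n-element set has size at most C(n − 1, k − 1), with equality for 'star' families {A ⊆ [n] : |A| = k, i ∈ A} (fix an element i). For n = 143, k = 2: C(142, 1) = 142.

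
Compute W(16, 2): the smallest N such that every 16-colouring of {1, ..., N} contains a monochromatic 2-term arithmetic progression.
W(16, 2) = 16 + 1 = 17

A 2-term AP is any pair of integers, so a monochromatic 2-AP exists iff some colour is used at least twice. With 16 colours, the colouring i ↦ i on {1, ..., 16} uses each colour once, avoiding any monochromatic pair, so W(16, 2) > 16. For {1, ..., 17}, pigeonhole forces two integers of the same colour, which form a monochromatic 2-AP. Hence W(16, 2) = 17.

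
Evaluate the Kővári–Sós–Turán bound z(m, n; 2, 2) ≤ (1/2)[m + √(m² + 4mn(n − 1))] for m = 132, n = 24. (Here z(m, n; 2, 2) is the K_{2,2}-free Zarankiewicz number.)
z(132, 24; 2, 2) ≤ (1/2)[132 + √(132² + 4·132·24·23)] = (1/2)[132 + √308880] = 343.8849

Kővári–Sós–Turán: let r_1, ..., r_132 be the row sums and z = Σ r_i the total number of 1s. Each pair of columns can share at most one row with both entries 1 (else a 2×2 all-ones block appears), so Σ_i C(r_i, 2) ≤ C(24, 2) = 276. By convexity Σ_i C(r_i, 2) ≥ 132·C(z/132, 2) = z(z − 132)/(2·132), giving z² − 132z − 132·24·23 ≤ 0 and hence z ≤ (1/2)[132 + √(17424 + 4·72864)] = (1/2)[132 + √308880] ≈ (1/2)(132 + 555.7697) = 343.8849.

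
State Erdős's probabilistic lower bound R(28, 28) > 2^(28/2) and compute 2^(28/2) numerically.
2^(28/2) = 16384; so R(28, 28) > 16384

Colour each edge of K_n uniformly at random with red/blue. The expected number of monochromatic K_28 is C(n, 28) · 2 · 2^(−C(28,2)). If C(n, 28) · 2^(1 − C(28,2)) < 1, then with positive probability no monochromatic K_28 exists, so R(28, 28) > n. The standard estimate C(n, 28) ≤ n^28/28! shows this inequality holds whenever n ≤ 2^(28/2) (since 28! · 2^(C(28,2) − 1) > 2^(28^2/2) ≥ n^28). Hence R(28, 28) > 2^(28/2) = 16384.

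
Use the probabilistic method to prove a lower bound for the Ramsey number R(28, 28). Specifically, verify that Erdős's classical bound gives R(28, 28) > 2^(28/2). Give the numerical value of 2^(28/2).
2^(28/2) = 16384; so R(28, 28) > 16384

Colour each edge of K_n uniformly at random with red/blue. The expected number of monochromatic K_28 is C(n, 28) · 2 · 2^(−C(28,2)). If C(n, 28) · 2^(1 − C(28,2)) < 1, then with positive probability no monochromatic K_28 exists, so R(28, 28) > n. The standard estimate C(n, 28) ≤ n^28/28! shows this inequality holds whenever n ≤ 2^(28/2) (since 28! · 2^(C(28,2) − 1) > 2^(28^2/2) ≥ n^28). Hence R(28, 28) > 2^(28/2) = 16384.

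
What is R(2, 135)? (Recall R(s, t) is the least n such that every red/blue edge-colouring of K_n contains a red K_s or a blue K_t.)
R(2, 135) = 135

R(2, k) = k for all k ≥ 2: in a 2-colouring of K_k, either some edge is red (a red K_2) or all edges are blue (a blue K_k). And K_{134} coloured all-blue has no blue K_135, so R(2, 135) > 134. Hence R(2, 135) = 135.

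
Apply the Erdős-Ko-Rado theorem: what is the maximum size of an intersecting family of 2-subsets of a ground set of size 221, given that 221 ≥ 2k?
max |F| = C(220, 1) = 220

The Erdős-Ko-Rado theorem states: for n ≥ 2k, an intersecting family of k-subsets of an n-element set has size at most C(n − 1, k − 1), with equality for 'star' families {A ⊆ [n] : |A| = k, i ∈ A} (fix an element i). For n = 221, k = 2: C(220, 1) = 220.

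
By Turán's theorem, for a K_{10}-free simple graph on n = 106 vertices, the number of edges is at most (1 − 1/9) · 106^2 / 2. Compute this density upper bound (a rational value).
Turán density bound = (8/9) · 106^2/2 = 44944/9 ≈ 4993.7778

Turán's theorem: ex(n, K_{r+1}) is achieved by the complete r-partite Turán graph T(n, r) with parts as balanced as possible, and is at most (1 − 1/r) · n^2/2. For r = 9, n = 106: the density bound is (8/9) · 11236/2 = 44944/9 ≈ 4993.7778. The integer-valued extremum is e(T(106, 9)) = 4993, which is strictly less than the density bound 44944/9 since 9 ∤ 106 (the parts of T(106, 9) cannot all be equal).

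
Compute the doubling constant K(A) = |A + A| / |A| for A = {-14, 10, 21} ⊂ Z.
K = |A + A| / |A| = 6/3 = 2

Enumerate A + A = {a + b : a, b ∈ A}. With |A| = 3, there are |A|^2 = 9 ordered sum pairs; collecting distinct values, A + A = {-28, -4, 7, 20, 31, 42}, so |A + A| = 6. Thus K = 6/3 = 2. For comparison, the minimum possible |A + A| over all 3-element sets is 2·3 − 1 = 5 (so min K = 5/3), attained only by arithmetic progressions.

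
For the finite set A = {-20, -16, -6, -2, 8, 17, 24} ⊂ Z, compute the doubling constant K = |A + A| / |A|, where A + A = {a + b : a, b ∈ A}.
K = |A + A| / |A| = 25/7

Enumerate A + A = {a + b : a, b ∈ A}. With |A| = 7, there are |A|^2 = 49 ordered sum pairs; collecting distinct values, A + A = {-40, -36, -32, -26, -22, -18, -12, -8, -4, -3, 1, 2, 4, 6, 8, 11, 15, 16, 18, 22, 25, 32, 34, 41, 48}, so |A + A| = 25. Thus K = 25/7. For comparison, the minimum possible |A + A| over all 7-element sets is 2·7 − 1 = 13 (so min K = 13/7), attained only by arithmetic progressions.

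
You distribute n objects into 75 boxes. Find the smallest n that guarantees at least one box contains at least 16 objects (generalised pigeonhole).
n = (16 − 1)·75 + 1 = 1126

By the generalised pigeonhole principle, to guarantee some box contains ≥ r objects we need more than (r − 1) · k objects total. Threshold: n = (r − 1) · k + 1. With r = 16 and k = 75: n = 15 · 75 + 1 = 1125 + 1 = 1126. For n = 1125 = 15 · 75, we can put exactly 15 objects in every box, avoiding 16 in any single one — so 1126 is tight.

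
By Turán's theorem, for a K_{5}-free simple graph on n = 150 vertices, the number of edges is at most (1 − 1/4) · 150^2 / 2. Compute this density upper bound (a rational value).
Turán density bound = (3/4) · 150^2/2 = 16875/2 ≈ 8437.5

Turán's theorem: ex(n, K_{r+1}) is achieved by the complete r-partite Turán graph T(n, r) with parts as balanced as possible, and is at most (1 − 1/r) · n^2/2. For r = 4, n = 150: the density bound is (3/4) · 22500/2 = 16875/2 ≈ 8437.5. The integer-valued extremum is e(T(150, 4)) = 8437, which is strictly less than the density bound 16875/2 since 4 ∤ 150 (the parts of T(150, 4) cannot all be equal).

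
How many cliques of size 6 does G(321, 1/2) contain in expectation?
E[# K_6] = C(321, 6) · (1/2)^C(6, 2) = 1449728451424 / 2^15 = 45304014107/1024 ≈ 44242201.276367

For each 6-subset S of vertices (there are C(321, 6) = 1449728451424 such S), let X_S = 1 if S induces a K_6 (all C(6, 2) = 15 edges present). Then P(X_S = 1) = (1/2)^15 = 1/32768. By linearity of expectation, E[# K_6] = C(321, 6) · (1/2)^15 = 1449728451424 / 32768 = 45304014107/1024 ≈ 44242201.276367.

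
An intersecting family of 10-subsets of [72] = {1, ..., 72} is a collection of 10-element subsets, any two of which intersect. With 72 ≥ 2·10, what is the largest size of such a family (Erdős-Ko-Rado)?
max |F| = C(71, 9) = 74473879480

Erdős-Ko-Rado (1961): when n ≥ 2k, max |F| = C(n−1, k−1). The bound is attained by the star {A : i ∈ A} for any fixed i ∈ [n]. Here C(72−1, 10−1) = C(71, 9) = 74473879480.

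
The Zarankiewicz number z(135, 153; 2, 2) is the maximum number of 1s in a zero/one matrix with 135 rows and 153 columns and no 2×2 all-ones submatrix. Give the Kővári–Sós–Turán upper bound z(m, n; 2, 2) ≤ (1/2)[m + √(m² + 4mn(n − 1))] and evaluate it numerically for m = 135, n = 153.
z(135, 153; 2, 2) ≤ (1/2)[135 + √(135² + 4·135·153·152)] = (1/2)[135 + √12576465] = 1840.6656

Kővári–Sós–Turán: let r_1, ..., r_135 be the row sums and z = Σ r_i the total number of 1s. Each pair of columns can share at most one row with both entries 1 (else a 2×2 all-ones block appears), so Σ_i C(r_i, 2) ≤ C(153, 2) = 11628. By convexity Σ_i C(r_i, 2) ≥ 135·C(z/135, 2) = z(z − 135)/(2·135), giving z² − 135z − 135·153·152 ≤ 0 and hence z ≤ (1/2)[135 + √(18225 + 4·3139560)] = (1/2)[135 + √12576465] ≈ (1/2)(135 + 3546.3312) = 1840.6656.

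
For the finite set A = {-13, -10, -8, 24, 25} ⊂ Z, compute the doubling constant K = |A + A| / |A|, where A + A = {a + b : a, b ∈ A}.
K = |A + A| / |A| = 15/5 = 3

Enumerate A + A = {a + b : a, b ∈ A}. With |A| = 5, there are |A|^2 = 25 ordered sum pairs; collecting distinct values, A + A = {-26, -23, -21, -20, -18, -16, 11, 12, 14, 15, 16, 17, 48, 49, 50}, so |A + A| = 15. Thus K = 15/5 = 3. For comparison, the minimum possible |A + A| over all 5-element sets is 2·5 − 1 = 9 (so min K = 9/5), attained only by arithmetic progressions.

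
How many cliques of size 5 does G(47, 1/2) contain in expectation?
E[# K_5] = C(47, 5) · (1/2)^C(5, 2) = 1533939 / 2^10 ≈ 1497.987305

For each 5-subset S of vertices (there are C(47, 5) = 1533939 such S), let X_S = 1 if S induces a K_5 (all C(5, 2) = 10 edges present). Then P(X_S = 1) = (1/2)^10 = 1/1024. By linearity of expectation, E[# K_5] = C(47, 5) · (1/2)^10 = 1533939 / 1024 ≈ 1497.987305.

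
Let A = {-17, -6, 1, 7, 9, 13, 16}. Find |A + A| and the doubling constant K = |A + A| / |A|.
K = |A + A| / |A| = 26/7

Enumerate A + A = {a + b : a, b ∈ A}. With |A| = 7, there are |A|^2 = 49 ordered sum pairs; collecting distinct values, A + A = {-34, -23, -16, -12, -10, -8, -5, -4, -1, 1, 2, 3, 7, 8, 10, 14, 16, 17, 18, 20, 22, 23, 25, 26, 29, 32}, so |A + A| = 26. Thus K = 26/7. For comparison, the minimum possible |A + A| over all 7-element sets is 2·7 − 1 = 13 (so min K = 13/7), attained only by arithmetic progressions.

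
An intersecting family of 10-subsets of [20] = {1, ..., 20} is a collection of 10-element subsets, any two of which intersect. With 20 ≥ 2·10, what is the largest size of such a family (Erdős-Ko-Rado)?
max |F| = C(19, 9) = 92378

The Erdős-Ko-Rado theorem states: for n ≥ 2k, an intersecting family of k-subsets of an n-element set has size at most C(n − 1, k − 1), with equality for 'star' families {A ⊆ [n] : |A| = k, i ∈ A} (fix an element i). For n = 20, k = 10: C(19, 9) = 92378.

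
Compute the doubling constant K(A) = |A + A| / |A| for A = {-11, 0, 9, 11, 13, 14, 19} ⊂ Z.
K = |A + A| / |A| = 25/7

Enumerate A + A = {a + b : a, b ∈ A}. With |A| = 7, there are |A|^2 = 49 ordered sum pairs; collecting distinct values, A + A = {-22, -11, -2, 0, 2, 3, 8, 9, 11, 13, 14, 18, 19, 20, 22, 23, 24, 25, 26, 27, 28, 30, 32, 33, 38}, so |A + A| = 25. Thus K = 25/7. For comparison, the minimum possible |A + A| over all 7-element sets is 2·7 − 1 = 13 (so min K = 13/7), attained only by arithmetic progressions.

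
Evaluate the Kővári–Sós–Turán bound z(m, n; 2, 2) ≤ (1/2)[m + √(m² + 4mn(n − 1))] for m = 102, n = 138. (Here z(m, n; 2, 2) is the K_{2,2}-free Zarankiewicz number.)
z(102, 138; 2, 2) ≤ (1/2)[102 + √(102² + 4·102·138·137)] = (1/2)[102 + √7724052] = 1440.6089

Kővári–Sós–Turán: let r_1, ..., r_102 be the row sums and z = Σ r_i the total number of 1s. Each pair of columns can share at most one row with both entries 1 (else a 2×2 all-ones block appears), so Σ_i C(r_i, 2) ≤ C(138, 2) = 9453. By convexity Σ_i C(r_i, 2) ≥ 102·C(z/102, 2) = z(z − 102)/(2·102), giving z² − 102z − 102·138·137 ≤ 0 and hence z ≤ (1/2)[102 + √(10404 + 4·1928412)] = (1/2)[102 + √7724052] ≈ (1/2)(102 + 2779.2179) = 1440.6089.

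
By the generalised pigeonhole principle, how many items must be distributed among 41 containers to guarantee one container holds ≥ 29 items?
n = (29 − 1)·41 + 1 = 1149

By the generalised pigeonhole principle, to guarantee some box contains ≥ r objects we need more than (r − 1) · k objects total. Threshold: n = (r − 1) · k + 1. With r = 29 and k = 41: n = 28 · 41 + 1 = 1148 + 1 = 1149. For n = 1148 = 28 · 41, we can put exactly 28 objects in every box, avoiding 29 in any single one — so 1149 is tight.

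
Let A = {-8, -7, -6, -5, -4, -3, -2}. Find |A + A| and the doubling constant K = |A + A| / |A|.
K = |A + A| / |A| = 13/7

Enumerate A + A = {a + b : a, b ∈ A}. With |A| = 7, there are |A|^2 = 49 ordered sum pairs; collecting distinct values, A + A = {-16, -15, -14, -13, -12, -11, -10, -9, -8, -7, -6, -5, -4}, so |A + A| = 13. Thus K = 13/7. Here |A + A| = 2|A| − 1 = 13, the minimum possible — so K = 13/7 is minimal, which holds iff A is an arithmetic progression.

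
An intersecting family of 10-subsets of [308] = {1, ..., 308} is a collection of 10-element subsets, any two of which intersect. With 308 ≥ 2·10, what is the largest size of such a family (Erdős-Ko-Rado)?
max |F| = C(307, 9) = 59303278327292350

Erdős-Ko-Rado (1961): when n ≥ 2k, max |F| = C(n−1, k−1). The bound is attained by the star {A : i ∈ A} for any fixed i ∈ [n]. Here C(308−1, 10−1) = C(307, 9) = 59303278327292350.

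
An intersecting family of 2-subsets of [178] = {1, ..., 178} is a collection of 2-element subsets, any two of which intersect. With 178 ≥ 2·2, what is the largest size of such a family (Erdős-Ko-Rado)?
max |F| = C(177, 1) = 177

The Erdős-Ko-Rado theorem states: for n ≥ 2k, an intersecting family of k-subsets of an n-element set has size at most C(n − 1, k − 1), with equality for 'star' families {A ⊆ [n] : |A| = k, i ∈ A} (fix an element i). For n = 178, k = 2: C(177, 1) = 177.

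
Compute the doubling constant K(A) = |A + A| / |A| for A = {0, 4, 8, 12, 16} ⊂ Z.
K = |A + A| / |A| = 9/5

Enumerate A + A = {a + b : a, b ∈ A}. With |A| = 5, there are |A|^2 = 25 ordered sum pairs; collecting distinct values, A + A = {0, 4, 8, 12, 16, 20, 24, 28, 32}, so |A + A| = 9. Thus K = 9/5. Here |A + A| = 2|A| − 1 = 9, the minimum possible — so K = 9/5 is minimal, which holds iff A is an arithmetic progression.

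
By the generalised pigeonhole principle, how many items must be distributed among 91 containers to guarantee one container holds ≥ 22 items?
n = (22 − 1)·91 + 1 = 1912

By the generalised pigeonhole principle, to guarantee some box contains ≥ r objects we need more than (r − 1) · k objects total. Threshold: n = (r − 1) · k + 1. With r = 22 and k = 91: n = 21 · 91 + 1 = 1911 + 1 = 1912. For n = 1911 = 21 · 91, we can put exactly 21 objects in every box, avoiding 22 in any single one — so 1912 is tight.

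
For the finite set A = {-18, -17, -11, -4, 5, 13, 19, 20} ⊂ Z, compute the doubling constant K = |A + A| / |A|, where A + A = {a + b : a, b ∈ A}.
K = |A + A| / |A| = 31/8

Enumerate A + A = {a + b : a, b ∈ A}. With |A| = 8, there are |A|^2 = 64 ordered sum pairs; collecting distinct values, A + A = {-36, -35, -34, -29, -28, -22, -21, -15, -13, -12, -8, -6, -5, -4, 1, 2, 3, 8, 9, 10, 15, 16, 18, 24, 25, 26, 32, 33, 38, 39, 40}, so |A + A| = 31. Thus K = 31/8. For comparison, the minimum possible |A + A| over all 8-element sets is 2·8 − 1 = 15 (so min K = 15/8), attained only by arithmetic progressions.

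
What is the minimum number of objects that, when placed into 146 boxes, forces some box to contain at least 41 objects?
n = (41 − 1)·146 + 1 = 5841

By the generalised pigeonhole principle, to guarantee some box contains ≥ r objects we need more than (r − 1) · k objects total. Threshold: n = (r − 1) · k + 1. With r = 41 and k = 146: n = 40 · 146 + 1 = 5840 + 1 = 5841. For n = 5840 = 40 · 146, we can put exactly 40 objects in every box, avoiding 41 in any single one — so 5841 is tight.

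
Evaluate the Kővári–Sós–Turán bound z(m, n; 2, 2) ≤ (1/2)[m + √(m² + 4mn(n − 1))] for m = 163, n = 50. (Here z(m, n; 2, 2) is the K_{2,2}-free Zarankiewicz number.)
z(163, 50; 2, 2) ≤ (1/2)[163 + √(163² + 4·163·50·49)] = (1/2)[163 + √1623969] = 718.6752

Kővári–Sós–Turán: let r_1, ..., r_163 be the row sums and z = Σ r_i the total number of 1s. Each pair of columns can share at most one row with both entries 1 (else a 2×2 all-ones block appears), so Σ_i C(r_i, 2) ≤ C(50, 2) = 1225. By convexity Σ_i C(r_i, 2) ≥ 163·C(z/163, 2) = z(z − 163)/(2·163), giving z² − 163z − 163·50·49 ≤ 0 and hence z ≤ (1/2)[163 + √(26569 + 4·399350)] = (1/2)[163 + √1623969] ≈ (1/2)(163 + 1274.3504) = 718.6752.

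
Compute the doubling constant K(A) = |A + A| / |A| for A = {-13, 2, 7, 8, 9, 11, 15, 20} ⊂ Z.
K = |A + A| / |A| = 31/8

Enumerate A + A = {a + b : a, b ∈ A}. With |A| = 8, there are |A|^2 = 64 ordered sum pairs; collecting distinct values, A + A = {-26, -11, -6, -5, -4, -2, 2, 4, 7, 9, 10, 11, 13, 14, 15, 16, 17, 18, 19, 20, 22, 23, 24, 26, 27, 28, 29, 30, 31, 35, 40}, so |A + A| = 31. Thus K = 31/8. For comparison, the minimum possible |A + A| over all 8-element sets is 2·8 − 1 = 15 (so min K = 15/8), attained only by arithmetic progressions.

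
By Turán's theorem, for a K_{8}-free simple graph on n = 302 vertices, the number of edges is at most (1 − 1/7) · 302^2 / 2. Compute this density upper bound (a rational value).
Turán density bound = (6/7) · 302^2/2 = 273612/7 ≈ 39087.4286

Turán's theorem: ex(n, K_{r+1}) is achieved by the complete r-partite Turán graph T(n, r) with parts as balanced as possible, and is at most (1 − 1/r) · n^2/2. For r = 7, n = 302: the density bound is (6/7) · 91204/2 = 273612/7 ≈ 39087.4286. The integer-valued extremum is e(T(302, 7)) = 39087, which is strictly less than the density bound 273612/7 since 7 ∤ 302 (the parts of T(302, 7) cannot all be equal).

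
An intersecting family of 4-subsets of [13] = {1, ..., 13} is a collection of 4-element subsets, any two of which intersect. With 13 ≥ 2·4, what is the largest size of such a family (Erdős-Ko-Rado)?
max |F| = C(12, 3) = 220

The Erdős-Ko-Rado theorem states: for n ≥ 2k, an intersecting family of k-subsets of an n-element set has size at most C(n − 1, k − 1), with equality for 'star' families {A ⊆ [n] : |A| = k, i ∈ A} (fix an element i). For n = 13, k = 4: C(12, 3) = 220.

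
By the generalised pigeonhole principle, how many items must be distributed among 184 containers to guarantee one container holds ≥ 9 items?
n = (9 − 1)·184 + 1 = 1473

By the generalised pigeonhole principle, to guarantee some box contains ≥ r objects we need more than (r − 1) · k objects total. Threshold: n = (r − 1) · k + 1. With r = 9 and k = 184: n = 8 · 184 + 1 = 1472 + 1 = 1473. For n = 1472 = 8 · 184, we can put exactly 8 objects in every box, avoiding 9 in any single one — so 1473 is tight.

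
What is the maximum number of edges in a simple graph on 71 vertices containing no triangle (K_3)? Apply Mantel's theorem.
ex(71, K_3) = ⌊71^2/4⌋ = 1260

Mantel (1907): a triangle-free graph on n vertices has at most ⌊n^2/4⌋ edges, with equality for the complete bipartite graph K_{⌊n/2⌋, ⌈n/2⌉}. For n = 71: ⌊71^2/4⌋ = ⌊5041/4⌋ = 1260. The extremal graph is K_{35, 36}, which has 35·36 = 1260 edges.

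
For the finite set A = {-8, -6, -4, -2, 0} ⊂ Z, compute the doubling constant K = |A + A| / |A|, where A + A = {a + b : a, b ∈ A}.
K = |A + A| / |A| = 9/5

Enumerate A + A = {a + b : a, b ∈ A}. With |A| = 5, there are |A|^2 = 25 ordered sum pairs; collecting distinct values, A + A = {-16, -14, -12, -10, -8, -6, -4, -2, 0}, so |A + A| = 9. Thus K = 9/5. Here |A + A| = 2|A| − 1 = 9, the minimum possible — so K = 9/5 is minimal, which holds iff A is an arithmetic progression.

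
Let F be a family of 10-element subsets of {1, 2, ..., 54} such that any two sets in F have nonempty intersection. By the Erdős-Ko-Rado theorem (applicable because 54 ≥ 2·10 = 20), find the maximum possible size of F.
max |F| = C(53, 9) = 4431613550

The Erdős-Ko-Rado theorem states: for n ≥ 2k, an intersecting family of k-subsets of an n-element set has size at most C(n − 1, k − 1), with equality for 'star' families {A ⊆ [n] : |A| = k, i ∈ A} (fix an element i). For n = 54, k = 10: C(53, 9) = 4431613550.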